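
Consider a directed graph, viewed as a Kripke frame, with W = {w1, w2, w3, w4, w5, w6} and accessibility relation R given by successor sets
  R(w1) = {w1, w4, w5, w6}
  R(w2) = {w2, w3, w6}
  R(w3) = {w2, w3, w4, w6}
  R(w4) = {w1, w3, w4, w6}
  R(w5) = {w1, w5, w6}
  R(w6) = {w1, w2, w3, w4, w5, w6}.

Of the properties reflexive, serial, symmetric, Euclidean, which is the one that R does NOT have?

Euclidean

Reflexive: yes — every world is R-related to itself.
Serial: yes — every world has a successor (e.g. w1 R w1).
Symmetric: yes — every pair in R has its reverse in R.
Euclidean: no — w1 R w4 and w1 R w5, but not w4 R w5.
Only Euclidean fails.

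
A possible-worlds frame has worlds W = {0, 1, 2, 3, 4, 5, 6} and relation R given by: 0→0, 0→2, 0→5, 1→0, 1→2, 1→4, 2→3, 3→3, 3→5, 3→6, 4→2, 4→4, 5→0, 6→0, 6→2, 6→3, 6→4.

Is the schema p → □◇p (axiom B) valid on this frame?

No

Axiom B corresponds to the accessibility relation being symmetric.
Symmetric: no — 0 R 2 but not 2 R 0.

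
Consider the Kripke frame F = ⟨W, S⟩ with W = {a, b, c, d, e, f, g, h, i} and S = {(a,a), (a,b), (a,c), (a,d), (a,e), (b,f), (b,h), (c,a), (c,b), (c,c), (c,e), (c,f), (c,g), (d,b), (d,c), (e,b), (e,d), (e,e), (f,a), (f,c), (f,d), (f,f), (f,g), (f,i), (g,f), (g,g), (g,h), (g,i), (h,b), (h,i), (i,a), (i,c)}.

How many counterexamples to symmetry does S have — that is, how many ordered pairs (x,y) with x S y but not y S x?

Enumerating: (a,b), (a,d), (a,e), (b,f), (c,b), (c,e), (c,g), (d,b), (d,c), (e,b), (e,d), (f,a), … and 7 more.
Total: 19.

19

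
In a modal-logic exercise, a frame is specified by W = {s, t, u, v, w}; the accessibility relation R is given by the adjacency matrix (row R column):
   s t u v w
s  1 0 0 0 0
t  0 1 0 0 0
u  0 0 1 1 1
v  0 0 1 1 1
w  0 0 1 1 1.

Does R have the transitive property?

Yes

Transitive: yes — every two-step R-path is closed by a direct edge.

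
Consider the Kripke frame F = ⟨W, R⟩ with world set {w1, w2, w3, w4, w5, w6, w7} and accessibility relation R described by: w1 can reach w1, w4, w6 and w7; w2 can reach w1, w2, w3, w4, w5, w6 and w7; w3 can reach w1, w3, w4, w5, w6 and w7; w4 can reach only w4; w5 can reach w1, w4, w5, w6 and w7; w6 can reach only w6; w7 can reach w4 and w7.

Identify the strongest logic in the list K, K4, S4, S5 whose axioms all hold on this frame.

Transitive (axiom 4): yes — every two-step R-path is closed by a direct edge.
Reflexive (axiom T): yes — every world is R-related to itself.
Euclidean (axiom 5): no — w1 R w4 and w1 R w6, but not w4 R w6.
So F validates K, K4, S4; S5 would additionally require R to be Euclidean. The strongest is S4.

S4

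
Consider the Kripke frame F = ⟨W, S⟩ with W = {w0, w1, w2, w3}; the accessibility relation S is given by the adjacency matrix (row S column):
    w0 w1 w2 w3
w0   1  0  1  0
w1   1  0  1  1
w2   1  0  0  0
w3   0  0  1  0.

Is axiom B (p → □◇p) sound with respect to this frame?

The schema B characterises exactly the symmetric frames.
Symmetric: no — w1 S w0 but not w0 S w1.

No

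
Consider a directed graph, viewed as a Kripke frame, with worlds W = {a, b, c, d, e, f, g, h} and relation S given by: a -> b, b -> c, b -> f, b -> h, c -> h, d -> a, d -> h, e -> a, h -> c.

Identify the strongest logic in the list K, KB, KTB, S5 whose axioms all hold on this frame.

K

Symmetric (axiom B): no — a S b but not b S a.
Reflexive (axiom T): no — a is not related to itself.
Euclidean (axiom 5): no — b S c and b S f, but not c S f.
So F validates K; KB would additionally require S to be symmetric. The strongest is K.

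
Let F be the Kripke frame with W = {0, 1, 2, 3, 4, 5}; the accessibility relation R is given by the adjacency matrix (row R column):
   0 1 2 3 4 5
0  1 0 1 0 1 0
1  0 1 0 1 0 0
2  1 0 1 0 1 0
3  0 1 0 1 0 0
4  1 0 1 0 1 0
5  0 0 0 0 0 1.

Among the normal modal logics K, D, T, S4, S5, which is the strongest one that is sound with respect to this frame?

Serial (axiom D): yes — every world has a successor (e.g. 0 R 0).
Reflexive (axiom T): yes — every world is R-related to itself.
Transitive (axiom 4): yes — every two-step R-path is closed by a direct edge.
Euclidean (axiom 5): yes — any two successors of a common world are R-related.
So F validates K, D, T, S4, S5. The strongest is S5.

S5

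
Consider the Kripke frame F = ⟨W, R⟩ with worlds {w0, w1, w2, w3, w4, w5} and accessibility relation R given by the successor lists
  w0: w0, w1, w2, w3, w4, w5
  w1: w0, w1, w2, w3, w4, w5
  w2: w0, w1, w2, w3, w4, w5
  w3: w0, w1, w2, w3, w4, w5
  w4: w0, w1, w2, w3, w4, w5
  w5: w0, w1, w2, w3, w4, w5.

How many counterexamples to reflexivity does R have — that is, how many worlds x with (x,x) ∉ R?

R is reflexive; there are no such worlds.

0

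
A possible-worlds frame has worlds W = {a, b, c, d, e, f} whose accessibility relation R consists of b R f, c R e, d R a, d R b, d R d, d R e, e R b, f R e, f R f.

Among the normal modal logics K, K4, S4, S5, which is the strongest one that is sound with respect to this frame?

Transitive (axiom 4): no — b R f and f R e, but not b R e.
Reflexive (axiom T): no — a is not related to itself.
Euclidean (axiom 5): no — d R a and d R b, but not a R b.
So F validates K; K4 would additionally require R to be transitive. The strongest is K.

K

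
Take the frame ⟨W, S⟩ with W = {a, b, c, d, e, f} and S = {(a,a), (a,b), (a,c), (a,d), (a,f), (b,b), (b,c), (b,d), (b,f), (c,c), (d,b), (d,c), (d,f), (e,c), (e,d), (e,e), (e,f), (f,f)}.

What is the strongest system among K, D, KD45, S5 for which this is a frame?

D

Serial (axiom D): yes — every world has a successor (e.g. a S a).
Euclidean (axiom 5): no — a S c and a S b, but not c S b.
Transitive (axiom 4): no — e S d and d S b, but not e S b.
Reflexive (axiom T): no — d is not related to itself.
So F validates K, D; KD45 would additionally require S to be Euclidean and transitive. The strongest is D.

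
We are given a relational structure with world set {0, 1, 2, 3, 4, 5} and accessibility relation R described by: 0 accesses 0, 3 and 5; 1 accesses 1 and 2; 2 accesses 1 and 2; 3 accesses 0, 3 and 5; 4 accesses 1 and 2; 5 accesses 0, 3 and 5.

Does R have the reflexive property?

No

Reflexive: no — 4 is not related to itself.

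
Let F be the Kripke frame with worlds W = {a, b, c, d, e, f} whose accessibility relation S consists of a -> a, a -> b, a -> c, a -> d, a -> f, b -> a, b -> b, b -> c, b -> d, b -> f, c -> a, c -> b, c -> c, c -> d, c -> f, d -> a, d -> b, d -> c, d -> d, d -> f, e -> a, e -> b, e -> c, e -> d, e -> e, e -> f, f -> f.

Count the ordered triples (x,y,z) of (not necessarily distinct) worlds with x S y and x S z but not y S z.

25

Enumerating: (a,f,a), (a,f,b), (a,f,c), (a,f,d), (b,f,a), (b,f,b), (b,f,c), (b,f,d), (c,f,a), (c,f,b), (c,f,c), (c,f,d), … and 13 more.
Total: 25.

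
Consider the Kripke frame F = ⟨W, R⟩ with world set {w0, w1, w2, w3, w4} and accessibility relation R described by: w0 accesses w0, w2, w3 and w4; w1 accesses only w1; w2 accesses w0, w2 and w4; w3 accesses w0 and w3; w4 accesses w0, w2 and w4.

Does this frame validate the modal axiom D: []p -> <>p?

The schema D characterises exactly the serial frames.
Serial: yes — every world has a successor (e.g. w0 R w0).

Yes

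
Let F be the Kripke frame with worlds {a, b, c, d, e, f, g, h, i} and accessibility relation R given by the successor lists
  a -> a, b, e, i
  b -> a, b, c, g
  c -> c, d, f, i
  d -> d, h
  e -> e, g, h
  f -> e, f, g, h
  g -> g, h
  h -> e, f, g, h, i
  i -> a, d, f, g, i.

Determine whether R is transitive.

No

Transitive: no — a R b and b R c, but not a R c.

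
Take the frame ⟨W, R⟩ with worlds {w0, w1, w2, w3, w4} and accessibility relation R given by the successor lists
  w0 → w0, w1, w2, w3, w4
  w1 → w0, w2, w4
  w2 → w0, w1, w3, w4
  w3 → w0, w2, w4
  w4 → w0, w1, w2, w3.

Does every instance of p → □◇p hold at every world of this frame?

Axiom B corresponds to the accessibility relation being symmetric.
Symmetric: yes — every pair in R has its reverse in R.

Yes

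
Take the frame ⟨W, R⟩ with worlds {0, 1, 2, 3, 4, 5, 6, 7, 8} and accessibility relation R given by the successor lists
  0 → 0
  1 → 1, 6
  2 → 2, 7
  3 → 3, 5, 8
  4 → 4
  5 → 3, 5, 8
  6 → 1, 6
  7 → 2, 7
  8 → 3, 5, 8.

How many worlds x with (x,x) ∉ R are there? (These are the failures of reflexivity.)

R is reflexive; there are no such worlds.

0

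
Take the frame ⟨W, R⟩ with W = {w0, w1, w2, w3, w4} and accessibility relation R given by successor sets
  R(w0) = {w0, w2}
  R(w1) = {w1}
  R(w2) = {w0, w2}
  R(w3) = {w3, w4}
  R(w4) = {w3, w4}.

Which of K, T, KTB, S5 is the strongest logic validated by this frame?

S5

Reflexive (axiom T): yes — every world is R-related to itself.
Symmetric (axiom B): yes — every pair in R has its reverse in R.
Euclidean (axiom 5): yes — any two successors of a common world are R-related.
So F validates K, T, KTB, S5. The strongest is S5.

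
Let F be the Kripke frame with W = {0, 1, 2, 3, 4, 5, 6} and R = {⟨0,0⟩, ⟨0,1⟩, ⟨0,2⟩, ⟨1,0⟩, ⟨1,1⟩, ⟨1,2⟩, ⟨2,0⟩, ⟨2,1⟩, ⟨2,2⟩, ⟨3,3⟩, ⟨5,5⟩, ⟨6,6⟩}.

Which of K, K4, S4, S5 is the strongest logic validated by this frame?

K4

Transitive (axiom 4): yes — every two-step R-path is closed by a direct edge.
Reflexive (axiom T): no — 4 is not related to itself.
Euclidean (axiom 5): yes — any two successors of a common world are R-related.
So F validates K, K4; S4 would additionally require R to be reflexive. The strongest is K4.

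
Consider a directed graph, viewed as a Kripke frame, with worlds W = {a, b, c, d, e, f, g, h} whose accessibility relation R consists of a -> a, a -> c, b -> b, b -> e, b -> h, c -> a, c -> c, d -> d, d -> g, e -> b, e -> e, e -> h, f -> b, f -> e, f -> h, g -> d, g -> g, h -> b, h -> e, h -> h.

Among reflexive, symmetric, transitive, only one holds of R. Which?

transitive

Reflexive: no — f is not related to itself.
Symmetric: no — f R b but not b R f.
Transitive: yes — every two-step R-path is closed by a direct edge.
Only transitive holds.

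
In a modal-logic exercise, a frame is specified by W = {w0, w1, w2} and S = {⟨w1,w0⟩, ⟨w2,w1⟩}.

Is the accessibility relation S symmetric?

No

Symmetric: no — w1 S w0 but not w0 S w1.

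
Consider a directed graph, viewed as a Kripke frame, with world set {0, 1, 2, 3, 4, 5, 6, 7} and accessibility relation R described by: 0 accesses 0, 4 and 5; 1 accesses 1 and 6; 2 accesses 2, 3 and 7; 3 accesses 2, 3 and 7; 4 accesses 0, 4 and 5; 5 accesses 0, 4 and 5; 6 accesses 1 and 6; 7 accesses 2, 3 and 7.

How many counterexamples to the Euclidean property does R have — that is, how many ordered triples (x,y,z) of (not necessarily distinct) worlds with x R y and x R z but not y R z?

0

R is Euclidean; there are no such tuples.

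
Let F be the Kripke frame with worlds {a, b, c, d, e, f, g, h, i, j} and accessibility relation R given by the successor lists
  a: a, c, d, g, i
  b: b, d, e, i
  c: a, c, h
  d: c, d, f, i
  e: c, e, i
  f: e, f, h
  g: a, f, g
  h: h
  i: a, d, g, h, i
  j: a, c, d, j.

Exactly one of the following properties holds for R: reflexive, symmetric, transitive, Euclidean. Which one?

Reflexive: yes — every world is R-related to itself.
Symmetric: no — a R d but not d R a.
Transitive: no — a R c and c R h, but not a R h.
Euclidean: no — a R c and a R d, but not c R d.
Only reflexive holds.

reflexive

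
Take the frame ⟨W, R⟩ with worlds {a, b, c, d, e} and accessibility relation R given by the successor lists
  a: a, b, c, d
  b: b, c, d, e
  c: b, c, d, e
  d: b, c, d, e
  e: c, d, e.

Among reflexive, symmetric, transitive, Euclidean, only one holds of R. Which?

Reflexive: yes — every world is R-related to itself.
Symmetric: no — a R b but not b R a.
Transitive: no — a R b and b R e, but not a R e.
Euclidean: no — c R e and c R b, but not e R b.
Only reflexive holds.

reflexive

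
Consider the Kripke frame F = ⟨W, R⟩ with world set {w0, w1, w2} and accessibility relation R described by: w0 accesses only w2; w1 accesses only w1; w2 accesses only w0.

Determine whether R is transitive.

No

Transitive: no — w0 R w2 and w2 R w0, but not w0 R w0.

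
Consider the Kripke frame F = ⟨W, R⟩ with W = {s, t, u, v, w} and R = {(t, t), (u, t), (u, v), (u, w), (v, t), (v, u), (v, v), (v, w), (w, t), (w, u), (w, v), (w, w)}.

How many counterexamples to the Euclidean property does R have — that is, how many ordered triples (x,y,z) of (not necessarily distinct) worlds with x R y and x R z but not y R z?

Enumerating: (u,t,v), (u,t,w), (v,t,u), (v,t,v), (v,t,w), (v,u,u), (w,t,u), (w,t,v), (w,t,w), (w,u,u).

10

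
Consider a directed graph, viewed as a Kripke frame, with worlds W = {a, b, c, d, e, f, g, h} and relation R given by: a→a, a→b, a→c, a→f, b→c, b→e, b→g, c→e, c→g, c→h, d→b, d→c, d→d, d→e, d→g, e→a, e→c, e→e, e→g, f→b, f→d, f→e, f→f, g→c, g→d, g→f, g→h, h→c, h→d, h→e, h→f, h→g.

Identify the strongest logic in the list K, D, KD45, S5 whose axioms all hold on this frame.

Serial (axiom D): yes — every world has a successor (e.g. a R a).
Euclidean (axiom 5): no — a R b and a R f, but not b R f.
Transitive (axiom 4): no — a R b and b R e, but not a R e.
Reflexive (axiom T): no — b is not related to itself.
So F validates K, D; KD45 would additionally require R to be Euclidean and transitive. The strongest is D.

D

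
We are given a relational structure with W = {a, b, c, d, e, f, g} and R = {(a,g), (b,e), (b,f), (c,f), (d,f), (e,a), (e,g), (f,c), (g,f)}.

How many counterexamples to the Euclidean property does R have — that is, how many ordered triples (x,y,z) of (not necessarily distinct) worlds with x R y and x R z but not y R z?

12

Enumerating: (a,g,g), (b,e,e), (b,e,f), (b,f,e), (b,f,f), (c,f,f), (d,f,f), (e,a,a), (e,g,a), (e,g,g), (f,c,c), (g,f,f).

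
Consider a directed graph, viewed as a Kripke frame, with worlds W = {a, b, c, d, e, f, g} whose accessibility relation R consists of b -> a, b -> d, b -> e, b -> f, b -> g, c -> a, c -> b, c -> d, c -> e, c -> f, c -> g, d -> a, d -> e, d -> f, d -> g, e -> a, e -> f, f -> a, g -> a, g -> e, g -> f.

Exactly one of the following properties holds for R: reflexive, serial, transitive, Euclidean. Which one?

transitive

Reflexive: no — a is not related to itself.
Serial: no — a has no R-successor.
Transitive: yes — every two-step R-path is closed by a direct edge.
Euclidean: no — b R a and b R d, but not a R d.
Only transitive holds.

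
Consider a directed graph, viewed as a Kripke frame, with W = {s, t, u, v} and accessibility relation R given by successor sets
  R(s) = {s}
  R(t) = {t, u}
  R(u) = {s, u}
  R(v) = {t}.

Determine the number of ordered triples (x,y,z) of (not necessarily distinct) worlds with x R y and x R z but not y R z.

Enumerating: (t,u,t), (u,s,u).

2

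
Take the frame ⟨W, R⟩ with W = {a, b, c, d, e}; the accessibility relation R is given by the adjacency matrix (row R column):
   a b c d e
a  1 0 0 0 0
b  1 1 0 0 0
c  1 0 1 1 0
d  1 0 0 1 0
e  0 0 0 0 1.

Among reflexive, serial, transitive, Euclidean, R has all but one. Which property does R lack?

Reflexive: yes — every world is R-related to itself.
Serial: yes — every world has a successor (e.g. a R a).
Transitive: yes — every two-step R-path is closed by a direct edge.
Euclidean: no — c R a and c R d, but not a R d.
Only Euclidean fails.

Euclidean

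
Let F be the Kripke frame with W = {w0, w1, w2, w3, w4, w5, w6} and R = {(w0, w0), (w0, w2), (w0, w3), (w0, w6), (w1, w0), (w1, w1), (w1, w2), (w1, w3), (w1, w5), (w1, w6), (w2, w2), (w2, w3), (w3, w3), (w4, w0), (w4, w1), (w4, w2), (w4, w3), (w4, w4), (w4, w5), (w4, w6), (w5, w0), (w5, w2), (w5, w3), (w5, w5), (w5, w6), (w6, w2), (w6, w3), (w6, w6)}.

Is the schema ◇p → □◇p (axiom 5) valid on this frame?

No

By correspondence theory, 5 is valid on a frame iff R is Euclidean.
Euclidean: no — w0 R w2 and w0 R w6, but not w2 R w6.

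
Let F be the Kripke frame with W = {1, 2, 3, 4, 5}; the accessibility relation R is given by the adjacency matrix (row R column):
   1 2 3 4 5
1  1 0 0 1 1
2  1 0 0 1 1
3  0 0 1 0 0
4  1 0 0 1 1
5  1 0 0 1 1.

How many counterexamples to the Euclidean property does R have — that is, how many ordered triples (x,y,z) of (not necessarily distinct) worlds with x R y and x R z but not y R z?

0

R is Euclidean; there are no such tuples.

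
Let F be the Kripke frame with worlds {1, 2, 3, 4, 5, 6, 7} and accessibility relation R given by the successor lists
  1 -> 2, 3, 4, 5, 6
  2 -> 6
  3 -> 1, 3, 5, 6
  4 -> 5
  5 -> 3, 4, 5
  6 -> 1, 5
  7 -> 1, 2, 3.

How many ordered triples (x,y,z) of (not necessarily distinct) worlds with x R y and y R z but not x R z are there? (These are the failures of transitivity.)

23

Enumerating: (1,3,1), (1,6,1), (2,6,1), (2,6,5), (3,1,2), (3,1,4), (3,5,4), (4,5,3), (4,5,4), (5,3,1), (5,3,6), (6,1,2), … and 11 more.
Total: 23.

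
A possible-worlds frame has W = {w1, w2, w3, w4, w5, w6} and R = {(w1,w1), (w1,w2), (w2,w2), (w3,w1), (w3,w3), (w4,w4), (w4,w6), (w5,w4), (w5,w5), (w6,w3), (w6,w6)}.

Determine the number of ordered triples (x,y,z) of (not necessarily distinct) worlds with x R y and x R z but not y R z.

Enumerating: (w1,w2,w1), (w3,w1,w3), (w4,w6,w4), (w5,w4,w5), (w6,w3,w6).

5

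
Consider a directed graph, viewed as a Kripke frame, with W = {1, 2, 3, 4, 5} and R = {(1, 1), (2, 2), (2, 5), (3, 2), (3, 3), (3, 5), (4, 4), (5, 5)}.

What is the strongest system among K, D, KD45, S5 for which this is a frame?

D

Serial (axiom D): yes — every world has a successor (e.g. 1 R 1).
Euclidean (axiom 5): no — 3 R 5 and 3 R 2, but not 5 R 2.
Transitive (axiom 4): yes — every two-step R-path is closed by a direct edge.
Reflexive (axiom T): yes — every world is R-related to itself.
So F validates K, D; KD45 would additionally require R to be Euclidean. The strongest is D.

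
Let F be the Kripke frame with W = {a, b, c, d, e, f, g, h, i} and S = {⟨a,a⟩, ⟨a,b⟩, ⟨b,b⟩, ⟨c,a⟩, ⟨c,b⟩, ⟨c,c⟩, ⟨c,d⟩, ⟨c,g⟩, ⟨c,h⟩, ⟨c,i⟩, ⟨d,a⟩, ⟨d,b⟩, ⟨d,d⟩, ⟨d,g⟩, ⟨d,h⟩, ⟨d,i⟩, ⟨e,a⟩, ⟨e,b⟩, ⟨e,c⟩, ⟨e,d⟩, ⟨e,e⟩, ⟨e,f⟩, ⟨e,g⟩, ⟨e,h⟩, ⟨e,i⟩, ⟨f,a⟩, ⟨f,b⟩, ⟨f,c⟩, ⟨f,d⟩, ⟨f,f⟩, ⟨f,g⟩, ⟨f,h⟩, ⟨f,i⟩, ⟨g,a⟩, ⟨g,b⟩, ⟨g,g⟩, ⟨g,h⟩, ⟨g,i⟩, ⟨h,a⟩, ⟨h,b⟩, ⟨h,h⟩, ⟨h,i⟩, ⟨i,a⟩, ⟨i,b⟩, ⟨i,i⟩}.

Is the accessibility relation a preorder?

Yes

Reflexive: yes — every world is S-related to itself.
Transitive: yes — every two-step S-path is closed by a direct edge.
So S is a preorder.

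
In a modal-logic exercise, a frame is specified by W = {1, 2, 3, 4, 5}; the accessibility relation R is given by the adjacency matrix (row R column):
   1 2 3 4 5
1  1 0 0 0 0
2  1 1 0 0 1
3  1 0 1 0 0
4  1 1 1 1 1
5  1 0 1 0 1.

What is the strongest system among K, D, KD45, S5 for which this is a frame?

D

Serial (axiom D): yes — every world has a successor (e.g. 1 R 1).
Euclidean (axiom 5): no — 2 R 1 and 2 R 5, but not 1 R 5.
Transitive (axiom 4): no — 2 R 5 and 5 R 3, but not 2 R 3.
Reflexive (axiom T): yes — every world is R-related to itself.
So F validates K, D; KD45 would additionally require R to be Euclidean and transitive. The strongest is D.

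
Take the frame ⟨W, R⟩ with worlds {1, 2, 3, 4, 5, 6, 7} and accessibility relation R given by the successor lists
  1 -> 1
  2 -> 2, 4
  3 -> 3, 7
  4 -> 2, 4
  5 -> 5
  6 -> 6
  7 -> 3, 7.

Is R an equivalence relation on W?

Yes

Reflexive: yes — every world is R-related to itself.
Symmetric: yes — every pair in R has its reverse in R.
Transitive: yes — every two-step R-path is closed by a direct edge.
So R is an equivalence relation.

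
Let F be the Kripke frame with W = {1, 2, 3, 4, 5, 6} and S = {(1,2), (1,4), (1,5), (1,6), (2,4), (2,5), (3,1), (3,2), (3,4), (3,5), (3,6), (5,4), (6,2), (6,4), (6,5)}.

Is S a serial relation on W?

No

Serial: no — 4 has no S-successor.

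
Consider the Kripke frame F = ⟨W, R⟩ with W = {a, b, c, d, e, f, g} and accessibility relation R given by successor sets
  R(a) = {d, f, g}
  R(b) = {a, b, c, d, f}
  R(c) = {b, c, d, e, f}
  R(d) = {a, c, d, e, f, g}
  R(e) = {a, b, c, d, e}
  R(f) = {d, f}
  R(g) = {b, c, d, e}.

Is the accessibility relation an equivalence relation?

Reflexive: no — a is not related to itself.
Symmetric: no — a R f but not f R a.
Transitive: no — a R d and d R c, but not a R c.
So R is not an equivalence relation.

No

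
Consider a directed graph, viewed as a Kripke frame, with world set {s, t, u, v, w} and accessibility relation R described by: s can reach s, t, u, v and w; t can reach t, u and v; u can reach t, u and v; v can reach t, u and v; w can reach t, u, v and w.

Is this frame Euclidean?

Euclidean: no — s R t and s R w, but not t R w.

No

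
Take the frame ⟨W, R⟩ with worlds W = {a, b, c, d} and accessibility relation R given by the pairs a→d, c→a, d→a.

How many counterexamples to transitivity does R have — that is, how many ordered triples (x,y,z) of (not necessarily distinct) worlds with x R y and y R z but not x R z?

Enumerating: (a,d,a), (c,a,d), (d,a,d).

3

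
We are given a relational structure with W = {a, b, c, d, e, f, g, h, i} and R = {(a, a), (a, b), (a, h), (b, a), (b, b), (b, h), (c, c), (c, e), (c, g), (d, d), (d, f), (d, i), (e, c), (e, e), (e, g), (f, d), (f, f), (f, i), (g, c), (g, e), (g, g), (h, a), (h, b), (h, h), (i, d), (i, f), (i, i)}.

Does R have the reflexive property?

Reflexive: yes — every world is R-related to itself.

Yes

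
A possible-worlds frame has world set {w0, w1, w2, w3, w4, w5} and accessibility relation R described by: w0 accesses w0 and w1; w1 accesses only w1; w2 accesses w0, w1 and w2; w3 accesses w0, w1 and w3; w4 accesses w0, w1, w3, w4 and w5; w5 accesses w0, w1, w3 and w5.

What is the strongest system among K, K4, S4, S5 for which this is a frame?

S4

Transitive (axiom 4): yes — every two-step R-path is closed by a direct edge.
Reflexive (axiom T): yes — every world is R-related to itself.
Euclidean (axiom 5): no — w2 R w1 and w2 R w0, but not w1 R w0.
So F validates K, K4, S4; S5 would additionally require R to be Euclidean. The strongest is S4.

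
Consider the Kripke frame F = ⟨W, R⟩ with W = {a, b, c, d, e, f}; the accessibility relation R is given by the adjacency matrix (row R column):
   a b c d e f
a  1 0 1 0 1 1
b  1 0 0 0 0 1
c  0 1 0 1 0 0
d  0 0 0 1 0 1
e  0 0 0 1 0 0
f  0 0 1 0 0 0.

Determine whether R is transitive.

Transitive: no — a R c and c R b, but not a R b.

No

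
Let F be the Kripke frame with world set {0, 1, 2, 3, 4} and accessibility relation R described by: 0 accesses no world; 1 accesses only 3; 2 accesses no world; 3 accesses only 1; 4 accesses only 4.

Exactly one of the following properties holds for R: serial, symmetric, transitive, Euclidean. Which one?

Serial: no — 0 has no R-successor.
Symmetric: yes — every pair in R has its reverse in R.
Transitive: no — 1 R 3 and 3 R 1, but not 1 R 1.
Euclidean: no — 1 R 3 and 1 R 3, but not 3 R 3.
Only symmetric holds.

symmetric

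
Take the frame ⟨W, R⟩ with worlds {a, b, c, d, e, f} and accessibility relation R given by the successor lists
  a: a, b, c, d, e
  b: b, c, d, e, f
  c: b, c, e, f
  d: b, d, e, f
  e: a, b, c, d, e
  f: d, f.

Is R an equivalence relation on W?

No

Reflexive: yes — every world is R-related to itself.
Symmetric: no — a R b but not b R a.
Transitive: no — a R b and b R f, but not a R f.
So R is not an equivalence relation.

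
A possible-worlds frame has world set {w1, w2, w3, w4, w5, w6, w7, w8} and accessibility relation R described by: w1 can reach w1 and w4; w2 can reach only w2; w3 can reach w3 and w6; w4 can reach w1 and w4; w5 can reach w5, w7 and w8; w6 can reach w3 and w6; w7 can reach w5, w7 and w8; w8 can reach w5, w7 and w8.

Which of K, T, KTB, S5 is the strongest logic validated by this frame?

S5

Reflexive (axiom T): yes — every world is R-related to itself.
Symmetric (axiom B): yes — every pair in R has its reverse in R.
Euclidean (axiom 5): yes — any two successors of a common world are R-related.
So F validates K, T, KTB, S5. The strongest is S5.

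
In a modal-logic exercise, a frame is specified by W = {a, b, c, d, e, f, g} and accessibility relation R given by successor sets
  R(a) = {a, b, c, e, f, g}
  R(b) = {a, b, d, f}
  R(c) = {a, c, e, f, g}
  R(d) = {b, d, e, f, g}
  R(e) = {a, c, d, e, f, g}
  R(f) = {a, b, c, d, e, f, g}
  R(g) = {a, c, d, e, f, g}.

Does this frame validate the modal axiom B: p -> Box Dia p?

Yes

By correspondence theory, B is valid on a frame iff R is symmetric.
Symmetric: yes — every pair in R has its reverse in R.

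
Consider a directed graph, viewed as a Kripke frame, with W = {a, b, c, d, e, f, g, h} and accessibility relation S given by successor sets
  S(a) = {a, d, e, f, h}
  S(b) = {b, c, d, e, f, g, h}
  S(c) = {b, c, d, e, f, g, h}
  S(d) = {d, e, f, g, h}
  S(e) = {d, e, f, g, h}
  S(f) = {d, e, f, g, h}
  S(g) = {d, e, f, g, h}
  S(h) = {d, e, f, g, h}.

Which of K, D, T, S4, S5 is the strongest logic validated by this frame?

Serial (axiom D): yes — every world has a successor (e.g. a S a).
Reflexive (axiom T): yes — every world is S-related to itself.
Transitive (axiom 4): no — a S d and d S g, but not a S g.
Euclidean (axiom 5): no — b S d and b S c, but not d S c.
So F validates K, D, T; S4 would additionally require S to be transitive. The strongest is T.

T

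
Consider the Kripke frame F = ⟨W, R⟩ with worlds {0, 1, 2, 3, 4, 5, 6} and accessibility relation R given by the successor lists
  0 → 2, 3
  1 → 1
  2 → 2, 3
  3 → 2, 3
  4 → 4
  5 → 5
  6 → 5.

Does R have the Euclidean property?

Yes

Euclidean: yes — any two successors of a common world are R-related.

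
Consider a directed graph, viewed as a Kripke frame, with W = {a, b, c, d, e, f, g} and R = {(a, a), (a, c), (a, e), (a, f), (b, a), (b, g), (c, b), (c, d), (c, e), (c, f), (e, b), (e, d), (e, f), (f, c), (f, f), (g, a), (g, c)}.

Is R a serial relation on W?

No

Serial: no — d has no R-successor.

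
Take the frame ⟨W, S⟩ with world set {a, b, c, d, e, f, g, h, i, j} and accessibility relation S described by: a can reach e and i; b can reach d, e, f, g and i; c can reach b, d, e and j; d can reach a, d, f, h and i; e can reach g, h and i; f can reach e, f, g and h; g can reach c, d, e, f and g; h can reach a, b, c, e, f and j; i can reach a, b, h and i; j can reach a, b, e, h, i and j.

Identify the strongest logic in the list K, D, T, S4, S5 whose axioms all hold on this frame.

Serial (axiom D): yes — every world has a successor (e.g. a S e).
Reflexive (axiom T): no — a is not related to itself.
Transitive (axiom 4): no — a S e and e S g, but not a S g.
Euclidean (axiom 5): no — a S i and a S e, but not i S e.
So F validates K, D; T would additionally require S to be reflexive. The strongest is D.

D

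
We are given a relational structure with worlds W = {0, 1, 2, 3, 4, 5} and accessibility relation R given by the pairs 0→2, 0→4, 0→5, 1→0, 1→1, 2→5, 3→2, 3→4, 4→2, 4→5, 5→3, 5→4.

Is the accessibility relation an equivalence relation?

Reflexive: no — 0 is not related to itself.
Symmetric: no — 0 R 2 but not 2 R 0.
Transitive: no — 0 R 5 and 5 R 3, but not 0 R 3.
So R is not an equivalence relation.

No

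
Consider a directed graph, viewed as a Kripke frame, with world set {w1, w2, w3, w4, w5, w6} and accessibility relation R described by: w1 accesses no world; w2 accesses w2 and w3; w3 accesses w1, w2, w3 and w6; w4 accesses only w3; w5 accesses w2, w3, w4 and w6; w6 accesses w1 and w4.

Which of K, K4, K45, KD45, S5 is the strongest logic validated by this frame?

K

Transitive (axiom 4): no — w2 R w3 and w3 R w1, but not w2 R w1.
Euclidean (axiom 5): no — w3 R w1 and w3 R w2, but not w1 R w2.
Serial (axiom D): no — w1 has no R-successor.
Reflexive (axiom T): no — w1 is not related to itself.
So F validates K; K4 would additionally require R to be transitive. The strongest is K.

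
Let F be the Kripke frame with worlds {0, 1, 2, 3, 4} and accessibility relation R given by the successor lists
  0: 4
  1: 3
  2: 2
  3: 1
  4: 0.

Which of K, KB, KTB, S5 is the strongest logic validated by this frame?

Symmetric (axiom B): yes — every pair in R has its reverse in R.
Reflexive (axiom T): no — 0 is not related to itself.
Euclidean (axiom 5): no — 0 R 4 and 0 R 4, but not 4 R 4.
So F validates K, KB; KTB would additionally require R to be reflexive. The strongest is KB.

KB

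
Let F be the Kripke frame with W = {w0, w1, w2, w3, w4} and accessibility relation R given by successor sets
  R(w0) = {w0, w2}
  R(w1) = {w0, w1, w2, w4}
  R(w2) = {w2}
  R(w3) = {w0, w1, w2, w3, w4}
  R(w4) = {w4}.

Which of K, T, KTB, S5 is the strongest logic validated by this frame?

Reflexive (axiom T): yes — every world is R-related to itself.
Symmetric (axiom B): no — w0 R w2 but not w2 R w0.
Euclidean (axiom 5): no — w1 R w0 and w1 R w4, but not w0 R w4.
So F validates K, T; KTB would additionally require R to be symmetric. The strongest is T.

T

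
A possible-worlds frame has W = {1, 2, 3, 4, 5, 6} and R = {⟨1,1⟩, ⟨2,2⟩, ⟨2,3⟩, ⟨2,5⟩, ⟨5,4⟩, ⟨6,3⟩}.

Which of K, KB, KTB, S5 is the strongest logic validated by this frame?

K

Symmetric (axiom B): no — 2 R 3 but not 3 R 2.
Reflexive (axiom T): no — 3 is not related to itself.
Euclidean (axiom 5): no — 2 R 3 and 2 R 5, but not 3 R 5.
So F validates K; KB would additionally require R to be symmetric. The strongest is K.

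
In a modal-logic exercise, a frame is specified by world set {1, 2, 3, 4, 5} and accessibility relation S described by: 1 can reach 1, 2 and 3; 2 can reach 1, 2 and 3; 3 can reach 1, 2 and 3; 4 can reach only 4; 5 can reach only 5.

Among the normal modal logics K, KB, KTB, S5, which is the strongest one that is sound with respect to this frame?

S5

Symmetric (axiom B): yes — every pair in S has its reverse in S.
Reflexive (axiom T): yes — every world is S-related to itself.
Euclidean (axiom 5): yes — any two successors of a common world are S-related.
So F validates K, KB, KTB, S5. The strongest is S5.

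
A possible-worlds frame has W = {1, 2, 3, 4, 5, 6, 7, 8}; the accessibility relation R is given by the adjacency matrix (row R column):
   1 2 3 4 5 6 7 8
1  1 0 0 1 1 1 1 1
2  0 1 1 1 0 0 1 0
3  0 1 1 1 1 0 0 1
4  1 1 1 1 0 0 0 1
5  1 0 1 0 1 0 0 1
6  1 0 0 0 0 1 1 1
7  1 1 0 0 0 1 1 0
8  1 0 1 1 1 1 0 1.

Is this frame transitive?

No

Transitive: no — 1 R 4 and 4 R 2, but not 1 R 2.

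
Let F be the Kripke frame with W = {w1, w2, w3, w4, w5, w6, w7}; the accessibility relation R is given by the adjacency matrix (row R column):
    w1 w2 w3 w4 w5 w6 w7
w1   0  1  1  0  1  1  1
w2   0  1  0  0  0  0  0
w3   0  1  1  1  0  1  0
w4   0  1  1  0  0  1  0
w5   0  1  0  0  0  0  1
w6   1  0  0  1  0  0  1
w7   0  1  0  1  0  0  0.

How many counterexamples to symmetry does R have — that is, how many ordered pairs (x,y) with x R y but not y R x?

Enumerating: (w1,w2), (w1,w3), (w1,w5), (w1,w7), (w3,w2), (w3,w6), (w4,w2), (w5,w2), (w5,w7), (w6,w7), (w7,w2), (w7,w4).

12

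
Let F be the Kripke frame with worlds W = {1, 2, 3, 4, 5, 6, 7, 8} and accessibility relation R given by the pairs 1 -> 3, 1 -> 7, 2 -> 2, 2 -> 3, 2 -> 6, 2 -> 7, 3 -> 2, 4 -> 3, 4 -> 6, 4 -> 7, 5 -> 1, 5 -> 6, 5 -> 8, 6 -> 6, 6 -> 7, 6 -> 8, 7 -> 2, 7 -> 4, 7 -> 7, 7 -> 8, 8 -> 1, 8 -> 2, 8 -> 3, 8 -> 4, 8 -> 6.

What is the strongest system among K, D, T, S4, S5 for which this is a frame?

D

Serial (axiom D): yes — every world has a successor (e.g. 1 R 3).
Reflexive (axiom T): no — 1 is not related to itself.
Transitive (axiom 4): no — 1 R 3 and 3 R 2, but not 1 R 2.
Euclidean (axiom 5): no — 1 R 3 and 1 R 7, but not 3 R 7.
So F validates K, D; T would additionally require R to be reflexive. The strongest is D.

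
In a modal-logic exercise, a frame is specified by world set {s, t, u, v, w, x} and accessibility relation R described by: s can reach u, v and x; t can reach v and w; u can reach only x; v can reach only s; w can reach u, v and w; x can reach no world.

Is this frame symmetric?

No

Symmetric: no — s R u but not u R s.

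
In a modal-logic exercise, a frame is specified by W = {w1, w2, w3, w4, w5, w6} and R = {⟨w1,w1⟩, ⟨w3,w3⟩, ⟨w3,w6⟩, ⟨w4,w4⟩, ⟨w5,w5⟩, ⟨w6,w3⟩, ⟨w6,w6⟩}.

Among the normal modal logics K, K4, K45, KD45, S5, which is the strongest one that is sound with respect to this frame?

Transitive (axiom 4): yes — every two-step R-path is closed by a direct edge.
Euclidean (axiom 5): yes — any two successors of a common world are R-related.
Serial (axiom D): no — w2 has no R-successor.
Reflexive (axiom T): no — w2 is not related to itself.
So F validates K, K4, K45; KD45 would additionally require R to be serial. The strongest is K45.

K45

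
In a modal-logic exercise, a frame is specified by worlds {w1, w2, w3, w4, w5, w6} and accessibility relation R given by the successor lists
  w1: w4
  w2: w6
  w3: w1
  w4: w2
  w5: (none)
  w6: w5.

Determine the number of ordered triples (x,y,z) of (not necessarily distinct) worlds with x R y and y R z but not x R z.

Enumerating: (w1,w4,w2), (w2,w6,w5), (w3,w1,w4), (w4,w2,w6).

4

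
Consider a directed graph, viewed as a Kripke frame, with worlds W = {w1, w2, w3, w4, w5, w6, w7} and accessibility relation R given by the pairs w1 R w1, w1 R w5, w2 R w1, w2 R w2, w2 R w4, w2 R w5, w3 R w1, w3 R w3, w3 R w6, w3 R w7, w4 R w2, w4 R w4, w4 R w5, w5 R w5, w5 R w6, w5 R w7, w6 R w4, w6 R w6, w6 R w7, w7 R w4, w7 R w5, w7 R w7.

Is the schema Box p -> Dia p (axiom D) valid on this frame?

The schema D characterises exactly the serial frames.
Serial: yes — every world has a successor (e.g. w1 R w1).

Yes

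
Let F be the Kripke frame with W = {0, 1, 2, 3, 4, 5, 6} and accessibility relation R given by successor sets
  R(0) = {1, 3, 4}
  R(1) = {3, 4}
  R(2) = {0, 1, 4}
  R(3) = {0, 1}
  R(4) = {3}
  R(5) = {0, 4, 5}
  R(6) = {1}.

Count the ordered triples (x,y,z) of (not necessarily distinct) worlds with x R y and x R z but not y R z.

24

Enumerating: (0,1,1), (0,3,3), (0,3,4), (0,4,1), (0,4,4), (1,3,3), (1,3,4), (1,4,4), (2,0,0), (2,1,0), (2,1,1), (2,4,0), … and 12 more.
Total: 24.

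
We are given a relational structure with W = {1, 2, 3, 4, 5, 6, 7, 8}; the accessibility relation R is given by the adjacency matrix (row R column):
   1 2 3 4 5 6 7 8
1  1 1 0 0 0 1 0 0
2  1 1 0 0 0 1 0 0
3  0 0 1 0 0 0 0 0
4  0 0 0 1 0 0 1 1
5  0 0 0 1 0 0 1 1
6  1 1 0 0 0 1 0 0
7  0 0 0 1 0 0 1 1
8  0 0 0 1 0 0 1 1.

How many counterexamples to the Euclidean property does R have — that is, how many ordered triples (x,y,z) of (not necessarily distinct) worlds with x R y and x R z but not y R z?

0

R is Euclidean; there are no such tuples.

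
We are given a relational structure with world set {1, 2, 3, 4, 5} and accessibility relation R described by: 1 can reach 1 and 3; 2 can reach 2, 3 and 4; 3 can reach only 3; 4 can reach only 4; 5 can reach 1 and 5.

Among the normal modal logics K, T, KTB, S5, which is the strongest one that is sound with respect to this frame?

T

Reflexive (axiom T): yes — every world is R-related to itself.
Symmetric (axiom B): no — 1 R 3 but not 3 R 1.
Euclidean (axiom 5): no — 2 R 3 and 2 R 4, but not 3 R 4.
So F validates K, T; KTB would additionally require R to be symmetric. The strongest is T.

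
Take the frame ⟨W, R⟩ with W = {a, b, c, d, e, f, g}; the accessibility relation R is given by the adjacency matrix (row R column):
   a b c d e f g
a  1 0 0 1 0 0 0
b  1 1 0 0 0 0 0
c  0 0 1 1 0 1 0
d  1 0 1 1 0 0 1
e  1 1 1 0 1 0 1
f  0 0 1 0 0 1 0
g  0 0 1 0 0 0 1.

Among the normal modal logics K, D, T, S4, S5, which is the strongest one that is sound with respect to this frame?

Serial (axiom D): yes — every world has a successor (e.g. a R a).
Reflexive (axiom T): yes — every world is R-related to itself.
Transitive (axiom 4): no — a R d and d R c, but not a R c.
Euclidean (axiom 5): no — c R d and c R f, but not d R f.
So F validates K, D, T; S4 would additionally require R to be transitive. The strongest is T.

T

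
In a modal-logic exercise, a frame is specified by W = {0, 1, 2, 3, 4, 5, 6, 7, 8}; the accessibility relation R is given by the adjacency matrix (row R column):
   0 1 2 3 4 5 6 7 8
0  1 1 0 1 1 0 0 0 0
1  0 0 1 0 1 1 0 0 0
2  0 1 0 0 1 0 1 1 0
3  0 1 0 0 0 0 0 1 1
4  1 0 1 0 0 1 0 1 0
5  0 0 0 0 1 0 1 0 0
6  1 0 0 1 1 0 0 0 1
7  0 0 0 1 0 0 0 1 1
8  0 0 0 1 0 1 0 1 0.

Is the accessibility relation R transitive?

No

Transitive: no — 0 R 1 and 1 R 2, but not 0 R 2.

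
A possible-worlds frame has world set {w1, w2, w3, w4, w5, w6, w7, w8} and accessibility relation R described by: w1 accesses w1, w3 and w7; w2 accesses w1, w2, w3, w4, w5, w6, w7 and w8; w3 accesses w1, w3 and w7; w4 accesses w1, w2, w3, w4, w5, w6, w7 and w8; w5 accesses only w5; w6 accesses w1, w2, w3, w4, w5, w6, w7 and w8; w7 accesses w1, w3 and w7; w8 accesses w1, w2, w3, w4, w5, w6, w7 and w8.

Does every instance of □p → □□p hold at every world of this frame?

Axiom 4 corresponds to the accessibility relation being transitive.
Transitive: yes — every two-step R-path is closed by a direct edge.

Yes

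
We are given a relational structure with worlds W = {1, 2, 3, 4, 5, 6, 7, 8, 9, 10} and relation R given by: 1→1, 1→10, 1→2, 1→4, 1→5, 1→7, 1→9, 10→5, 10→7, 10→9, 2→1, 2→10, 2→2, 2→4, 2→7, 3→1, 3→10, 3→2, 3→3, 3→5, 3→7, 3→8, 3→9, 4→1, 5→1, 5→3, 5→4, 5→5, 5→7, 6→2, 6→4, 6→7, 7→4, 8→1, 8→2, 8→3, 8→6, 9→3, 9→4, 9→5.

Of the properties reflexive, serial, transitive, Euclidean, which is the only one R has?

Reflexive: no — 4 is not related to itself.
Serial: yes — every world has a successor (e.g. 1 R 1).
Transitive: no — 1 R 5 and 5 R 3, but not 1 R 3.
Euclidean: no — 1 R 10 and 1 R 2, but not 10 R 2.
Only serial holds.

serial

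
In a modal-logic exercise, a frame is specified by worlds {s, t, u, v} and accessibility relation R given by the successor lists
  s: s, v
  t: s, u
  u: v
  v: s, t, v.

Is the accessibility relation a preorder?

No

Reflexive: no — t is not related to itself.
Transitive: no — s R v and v R t, but not s R t.
So R is not a preorder.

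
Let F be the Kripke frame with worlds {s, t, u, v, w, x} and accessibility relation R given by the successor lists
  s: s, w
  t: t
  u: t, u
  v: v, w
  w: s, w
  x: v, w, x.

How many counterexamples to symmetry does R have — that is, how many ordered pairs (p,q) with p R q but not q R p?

Enumerating: (u,t), (v,w), (x,v), (x,w).

4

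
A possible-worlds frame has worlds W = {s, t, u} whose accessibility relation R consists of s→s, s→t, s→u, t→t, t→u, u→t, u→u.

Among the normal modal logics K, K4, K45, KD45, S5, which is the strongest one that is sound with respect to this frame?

K4

Transitive (axiom 4): yes — every two-step R-path is closed by a direct edge.
Euclidean (axiom 5): no — s R t and s R s, but not t R s.
Serial (axiom D): yes — every world has a successor (e.g. s R s).
Reflexive (axiom T): yes — every world is R-related to itself.
So F validates K, K4; K45 would additionally require R to be Euclidean. The strongest is K4.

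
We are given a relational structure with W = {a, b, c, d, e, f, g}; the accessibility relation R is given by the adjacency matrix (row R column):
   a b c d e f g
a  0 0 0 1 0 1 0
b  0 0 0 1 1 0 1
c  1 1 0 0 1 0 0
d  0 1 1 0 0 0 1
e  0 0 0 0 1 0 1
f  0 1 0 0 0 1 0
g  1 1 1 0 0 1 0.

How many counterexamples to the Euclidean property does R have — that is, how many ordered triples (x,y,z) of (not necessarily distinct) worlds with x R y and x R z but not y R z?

36

Enumerating: (a,d,d), (a,d,f), (a,f,d), (b,d,d), (b,d,e), (b,e,d), (b,g,d), (b,g,e), (b,g,g), (c,a,a), (c,a,b), (c,a,e), … and 24 more.
Total: 36.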